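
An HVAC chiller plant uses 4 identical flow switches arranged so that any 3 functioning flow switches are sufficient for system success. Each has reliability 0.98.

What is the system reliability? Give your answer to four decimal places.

0.9977

R = Σ_{i=3}^{4} C(4,i) p^i (1−p)^{4−i} with p = 0.98
C(4,3)·0.98^3·0.02^1 = 0.075295
C(4,4)·0.98^4·0.02^0 = 0.922368
Sum = 0.9977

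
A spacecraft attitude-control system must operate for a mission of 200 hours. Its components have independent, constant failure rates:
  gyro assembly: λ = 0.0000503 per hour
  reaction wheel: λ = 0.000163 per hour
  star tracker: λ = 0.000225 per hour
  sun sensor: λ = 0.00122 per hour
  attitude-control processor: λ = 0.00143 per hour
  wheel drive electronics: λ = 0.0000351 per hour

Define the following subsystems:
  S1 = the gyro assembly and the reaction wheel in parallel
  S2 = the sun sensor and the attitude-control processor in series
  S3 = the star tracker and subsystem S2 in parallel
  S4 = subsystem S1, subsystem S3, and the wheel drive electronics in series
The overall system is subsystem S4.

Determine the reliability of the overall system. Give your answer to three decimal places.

R(gyro assembly) = exp(−0.0000503 × 200) = 0.98999
R(reaction wheel) = exp(−0.000163 × 200) = 0.96793
R(star tracker) = exp(−0.000225 × 200) = 0.95600
R(sun sensor) = exp(−0.00122 × 200) = 0.78349
R(attitude-control processor) = exp(−0.00143 × 200) = 0.75126
R(wheel drive electronics) = exp(−0.0000351 × 200) = 0.99300
Parallel (gyro assembly and reaction wheel): 1 − (1 − 0.98999)(1 − 0.96793) = 0.99968
Series (sun sensor and attitude-control processor): 0.78349 × 0.75126 = 0.58860
Parallel (star tracker and [0.58860]): 1 − (1 − 0.95600)(1 − 0.58860) = 0.98190
Series ([0.99968], [0.98190], and wheel drive electronics): 0.99968 × 0.98190 × 0.99300 = 0.975

0.975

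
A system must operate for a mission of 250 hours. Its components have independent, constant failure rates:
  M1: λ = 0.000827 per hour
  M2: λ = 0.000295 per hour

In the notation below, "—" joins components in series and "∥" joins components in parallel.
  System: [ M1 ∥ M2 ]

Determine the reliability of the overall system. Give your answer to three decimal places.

R(M1) = exp(−0.000827 × 250) = 0.81322
R(M2) = exp(−0.000295 × 250) = 0.92890
Parallel (M1 and M2): 1 − (1 − 0.81322)(1 − 0.92890) = 0.987

0.987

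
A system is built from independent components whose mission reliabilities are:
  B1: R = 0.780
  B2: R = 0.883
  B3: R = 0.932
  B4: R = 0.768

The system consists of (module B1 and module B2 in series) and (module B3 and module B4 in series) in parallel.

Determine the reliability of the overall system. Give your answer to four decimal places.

0.9115

Series (B1 and B2): 0.780000 × 0.883000 = 0.688740
Series (B3 and B4): 0.932000 × 0.768000 = 0.715776
Parallel ([0.688740] and [0.715776]): 1 − (1 − 0.688740)(1 − 0.715776) = 0.9115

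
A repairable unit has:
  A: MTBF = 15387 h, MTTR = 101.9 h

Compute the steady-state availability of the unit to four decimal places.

A(A) = MTBF/(MTBF+MTTR) = 15387/(15387+101.9) = 0.9934

0.9934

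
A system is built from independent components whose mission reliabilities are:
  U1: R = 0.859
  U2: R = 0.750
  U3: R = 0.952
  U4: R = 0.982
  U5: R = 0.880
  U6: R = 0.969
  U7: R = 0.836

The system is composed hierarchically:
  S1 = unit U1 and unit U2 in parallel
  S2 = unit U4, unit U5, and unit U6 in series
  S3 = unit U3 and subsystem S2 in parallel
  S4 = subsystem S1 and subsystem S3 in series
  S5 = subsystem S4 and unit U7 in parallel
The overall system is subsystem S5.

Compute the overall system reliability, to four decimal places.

Parallel (U1 and U2): 1 − (1 − 0.859000)(1 − 0.750000) = 0.964750
Series (U4, U5, and U6): 0.982000 × 0.880000 × 0.969000 = 0.837371
Parallel (U3 and [0.837371]): 1 − (1 − 0.952000)(1 − 0.837371) = 0.992194
Series ([0.964750] and [0.992194]): 0.964750 × 0.992194 = 0.957219
Parallel ([0.957219] and U7): 1 − (1 − 0.957219)(1 − 0.836000) = 0.9930

0.9930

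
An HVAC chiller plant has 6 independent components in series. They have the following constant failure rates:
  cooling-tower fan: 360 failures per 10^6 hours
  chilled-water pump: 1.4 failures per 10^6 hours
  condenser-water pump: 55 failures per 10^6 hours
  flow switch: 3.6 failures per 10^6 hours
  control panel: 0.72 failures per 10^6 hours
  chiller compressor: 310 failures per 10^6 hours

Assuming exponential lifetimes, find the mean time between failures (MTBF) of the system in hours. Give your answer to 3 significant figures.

Series of exponential components: λ_sys = Σ λ_i
λ_sys = 0.00036 + 0.0000014 + 0.000055 + 0.0000036 + 0.00000072 + 0.00031 = 7.3072e-04 /h
MTBF = 1 / λ_sys = 1370 h

1370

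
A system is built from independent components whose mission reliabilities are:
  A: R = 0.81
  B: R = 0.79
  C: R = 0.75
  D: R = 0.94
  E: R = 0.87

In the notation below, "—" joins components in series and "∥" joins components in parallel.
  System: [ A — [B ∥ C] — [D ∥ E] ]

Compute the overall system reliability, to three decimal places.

Parallel (B and C): 1 − (1 − 0.79000)(1 − 0.75000) = 0.94750
Parallel (D and E): 1 − (1 − 0.94000)(1 − 0.87000) = 0.99220
Series (A, [0.94750], and [0.99220]): 0.81000 × 0.94750 × 0.99220 = 0.761

0.761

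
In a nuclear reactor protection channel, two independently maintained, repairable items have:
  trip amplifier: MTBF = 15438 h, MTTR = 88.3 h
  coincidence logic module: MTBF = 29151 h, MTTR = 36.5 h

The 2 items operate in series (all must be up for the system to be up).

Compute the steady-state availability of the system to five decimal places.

A(trip amplifier) = MTBF/(MTBF+MTTR) = 15438/(15438+88.3) = 0.994313
A(coincidence logic module) = MTBF/(MTBF+MTTR) = 29151/(29151+36.5) = 0.998749
Series availability: 0.994313 × 0.998749 = 0.99307

0.99307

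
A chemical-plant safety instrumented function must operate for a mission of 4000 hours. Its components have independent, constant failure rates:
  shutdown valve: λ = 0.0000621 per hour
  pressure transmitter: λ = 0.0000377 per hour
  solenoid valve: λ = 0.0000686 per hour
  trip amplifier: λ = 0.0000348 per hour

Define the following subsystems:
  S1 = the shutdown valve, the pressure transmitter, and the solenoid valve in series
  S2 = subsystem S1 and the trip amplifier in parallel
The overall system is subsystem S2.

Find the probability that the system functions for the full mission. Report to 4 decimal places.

R(shutdown valve) = exp(−0.0000621 × 4000) = 0.780048
R(pressure transmitter) = exp(−0.0000377 × 4000) = 0.860020
R(solenoid valve) = exp(−0.0000686 × 4000) = 0.760028
R(trip amplifier) = exp(−0.0000348 × 4000) = 0.870054
Series (shutdown valve, pressure transmitter, and solenoid valve): 0.780048 × 0.860020 × 0.760028 = 0.509870
Parallel ([0.509870] and trip amplifier): 1 − (1 − 0.509870)(1 − 0.870054) = 0.9363

0.9363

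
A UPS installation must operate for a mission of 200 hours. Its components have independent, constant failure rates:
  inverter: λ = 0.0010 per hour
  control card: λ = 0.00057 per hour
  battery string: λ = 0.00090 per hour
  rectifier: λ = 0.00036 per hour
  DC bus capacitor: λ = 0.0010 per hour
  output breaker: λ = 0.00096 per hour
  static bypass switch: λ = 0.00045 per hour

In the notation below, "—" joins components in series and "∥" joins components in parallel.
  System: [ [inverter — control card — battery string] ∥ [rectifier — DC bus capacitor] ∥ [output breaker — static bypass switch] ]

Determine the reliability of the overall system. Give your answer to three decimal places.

0.977

R(inverter) = exp(−0.0010 × 200) = 0.81873
R(control card) = exp(−0.00057 × 200) = 0.89226
R(battery string) = exp(−0.00090 × 200) = 0.83527
R(rectifier) = exp(−0.00036 × 200) = 0.93053
R(DC bus capacitor) = exp(−0.0010 × 200) = 0.81873
R(output breaker) = exp(−0.00096 × 200) = 0.82531
R(static bypass switch) = exp(−0.00045 × 200) = 0.91393
Series (inverter, control card, and battery string): 0.81873 × 0.89226 × 0.83527 = 0.61018
Series (rectifier and DC bus capacitor): 0.93053 × 0.81873 = 0.76185
Series (output breaker and static bypass switch): 0.82531 × 0.91393 = 0.75428
Parallel ([0.61018], [0.76185], and [0.75428]): 1 − (1 − 0.61018)(1 − 0.76185)(1 − 0.75428) = 0.977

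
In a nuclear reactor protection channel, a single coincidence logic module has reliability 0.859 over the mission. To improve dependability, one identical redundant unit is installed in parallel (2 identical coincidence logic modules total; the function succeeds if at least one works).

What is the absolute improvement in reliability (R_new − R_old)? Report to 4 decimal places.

0.1211

R_before = 0.859
R_after = 1 − (1 − 0.859)^2 = 0.9801
ΔR = 0.9801 − 0.859 = 0.1211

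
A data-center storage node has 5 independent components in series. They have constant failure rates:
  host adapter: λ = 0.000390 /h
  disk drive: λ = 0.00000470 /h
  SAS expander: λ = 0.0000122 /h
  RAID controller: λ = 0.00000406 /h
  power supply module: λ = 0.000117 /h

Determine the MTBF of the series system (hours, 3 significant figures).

Series of exponential components: λ_sys = Σ λ_i
λ_sys = 0.000390 + 0.00000470 + 0.0000122 + 0.00000406 + 0.000117 = 5.2796e-04 /h
MTBF = 1 / λ_sys = 1890 h

1890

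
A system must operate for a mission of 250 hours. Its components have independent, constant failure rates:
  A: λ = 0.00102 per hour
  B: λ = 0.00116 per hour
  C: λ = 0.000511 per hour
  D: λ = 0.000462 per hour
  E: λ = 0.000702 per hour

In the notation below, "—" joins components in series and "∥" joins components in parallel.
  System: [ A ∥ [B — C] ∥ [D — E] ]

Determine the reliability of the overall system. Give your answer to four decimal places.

0.9806

R(A) = exp(−0.00102 × 250) = 0.774916
R(B) = exp(−0.00116 × 250) = 0.748264
R(C) = exp(−0.000511 × 250) = 0.880073
R(D) = exp(−0.000462 × 250) = 0.890921
R(E) = exp(−0.000702 × 250) = 0.839037
Series (B and C): 0.748264 × 0.880073 = 0.658527
Series (D and E): 0.890921 × 0.839037 = 0.747516
Parallel (A, [0.658527], and [0.747516]): 1 − (1 − 0.774916)(1 − 0.658527)(1 − 0.747516) = 0.9806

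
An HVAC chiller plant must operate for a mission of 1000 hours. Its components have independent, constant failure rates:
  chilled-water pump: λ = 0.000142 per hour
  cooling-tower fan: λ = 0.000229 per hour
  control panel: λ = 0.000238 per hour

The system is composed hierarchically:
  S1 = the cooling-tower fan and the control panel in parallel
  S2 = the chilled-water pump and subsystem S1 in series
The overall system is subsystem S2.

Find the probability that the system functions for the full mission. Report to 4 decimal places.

0.8300

R(chilled-water pump) = exp(−0.000142 × 1000) = 0.867621
R(cooling-tower fan) = exp(−0.000229 × 1000) = 0.795329
R(control panel) = exp(−0.000238 × 1000) = 0.788203
Parallel (cooling-tower fan and control panel): 1 − (1 − 0.795329)(1 − 0.788203) = 0.956651
Series (chilled-water pump and [0.956651]): 0.867621 × 0.956651 = 0.8300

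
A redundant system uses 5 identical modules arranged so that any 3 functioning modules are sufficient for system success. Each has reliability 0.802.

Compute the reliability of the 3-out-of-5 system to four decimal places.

R = Σ_{i=3}^{5} C(5,i) p^i (1−p)^{5−i} with p = 0.802
C(5,3)·0.802^3·0.198^2 = 0.202234
C(5,4)·0.802^4·0.198^1 = 0.409574
C(5,5)·0.802^5·0.198^0 = 0.331797
Sum = 0.9436

0.9436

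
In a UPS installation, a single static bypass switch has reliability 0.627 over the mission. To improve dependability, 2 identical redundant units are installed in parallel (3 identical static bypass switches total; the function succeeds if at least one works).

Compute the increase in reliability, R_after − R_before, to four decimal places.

0.3211

R_before = 0.627
R_after = 1 − (1 − 0.627)^3 = 0.9481
ΔR = 0.9481 − 0.627 = 0.3211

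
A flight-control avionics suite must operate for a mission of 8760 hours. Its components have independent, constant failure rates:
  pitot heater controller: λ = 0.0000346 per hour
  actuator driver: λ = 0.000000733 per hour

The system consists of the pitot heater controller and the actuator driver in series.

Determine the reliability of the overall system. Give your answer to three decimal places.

0.734

R(pitot heater controller) = exp(−0.0000346 × 8760) = 0.73853
R(actuator driver) = exp(−0.000000733 × 8760) = 0.99360
Series (pitot heater controller and actuator driver): 0.73853 × 0.99360 = 0.734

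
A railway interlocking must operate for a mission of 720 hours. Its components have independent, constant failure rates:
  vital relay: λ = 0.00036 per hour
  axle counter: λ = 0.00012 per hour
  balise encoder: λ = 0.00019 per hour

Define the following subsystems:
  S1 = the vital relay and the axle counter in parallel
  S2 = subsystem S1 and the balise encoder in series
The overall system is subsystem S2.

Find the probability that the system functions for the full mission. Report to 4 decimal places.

R(vital relay) = exp(−0.00036 × 720) = 0.771669
R(axle counter) = exp(−0.00012 × 720) = 0.917227
R(balise encoder) = exp(−0.00019 × 720) = 0.872145
Parallel (vital relay and axle counter): 1 − (1 − 0.771669)(1 − 0.917227) = 0.981100
Series ([0.981100] and balise encoder): 0.981100 × 0.872145 = 0.8557

0.8557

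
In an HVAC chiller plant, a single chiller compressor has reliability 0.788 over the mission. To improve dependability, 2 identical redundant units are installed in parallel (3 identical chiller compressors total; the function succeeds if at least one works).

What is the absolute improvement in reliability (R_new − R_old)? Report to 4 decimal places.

R_before = 0.788
R_after = 1 − (1 − 0.788)^3 = 0.9905
ΔR = 0.9905 − 0.788 = 0.2025

0.2025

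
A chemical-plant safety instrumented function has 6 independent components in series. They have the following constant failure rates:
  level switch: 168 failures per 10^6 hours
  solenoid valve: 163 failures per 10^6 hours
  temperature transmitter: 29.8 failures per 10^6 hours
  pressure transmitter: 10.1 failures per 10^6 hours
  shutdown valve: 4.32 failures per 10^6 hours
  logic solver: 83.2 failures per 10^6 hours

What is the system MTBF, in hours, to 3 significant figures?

2180

Series of exponential components: λ_sys = Σ λ_i
λ_sys = 0.000168 + 0.000163 + 0.0000298 + 0.0000101 + 0.00000432 + 0.0000832 = 4.5842e-04 /h
MTBF = 1 / λ_sys = 2180 h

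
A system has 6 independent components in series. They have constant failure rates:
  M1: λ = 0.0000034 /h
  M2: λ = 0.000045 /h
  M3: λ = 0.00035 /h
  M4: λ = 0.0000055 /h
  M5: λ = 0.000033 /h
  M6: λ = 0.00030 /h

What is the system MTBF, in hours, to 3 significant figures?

Series of exponential components: λ_sys = Σ λ_i
λ_sys = 0.0000034 + 0.000045 + 0.00035 + 0.0000055 + 0.000033 + 0.00030 = 7.3690e-04 /h
MTBF = 1 / λ_sys = 1360 h

1360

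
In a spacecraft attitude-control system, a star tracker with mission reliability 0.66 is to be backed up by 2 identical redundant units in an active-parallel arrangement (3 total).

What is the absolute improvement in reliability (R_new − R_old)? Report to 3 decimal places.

R_before = 0.66
R_after = 1 − (1 − 0.66)^3 = 0.961
ΔR = 0.961 − 0.66 = 0.301

0.301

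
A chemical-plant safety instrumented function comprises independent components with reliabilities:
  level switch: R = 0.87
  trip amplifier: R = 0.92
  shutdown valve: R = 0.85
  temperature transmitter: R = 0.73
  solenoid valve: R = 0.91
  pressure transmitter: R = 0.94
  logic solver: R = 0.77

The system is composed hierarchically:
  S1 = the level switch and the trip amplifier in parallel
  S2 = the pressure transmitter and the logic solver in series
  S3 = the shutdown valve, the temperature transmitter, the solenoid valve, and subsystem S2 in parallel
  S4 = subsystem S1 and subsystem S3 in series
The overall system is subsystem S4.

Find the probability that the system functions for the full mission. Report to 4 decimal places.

0.9886

Parallel (level switch and trip amplifier): 1 − (1 − 0.870000)(1 − 0.920000) = 0.989600
Series (pressure transmitter and logic solver): 0.940000 × 0.770000 = 0.723800
Parallel (shutdown valve, temperature transmitter, solenoid valve, and [0.723800]): 1 − (1 − 0.850000)(1 − 0.730000)(1 − 0.910000)(1 − 0.723800) = 0.998993
Series ([0.989600] and [0.998993]): 0.989600 × 0.998993 = 0.9886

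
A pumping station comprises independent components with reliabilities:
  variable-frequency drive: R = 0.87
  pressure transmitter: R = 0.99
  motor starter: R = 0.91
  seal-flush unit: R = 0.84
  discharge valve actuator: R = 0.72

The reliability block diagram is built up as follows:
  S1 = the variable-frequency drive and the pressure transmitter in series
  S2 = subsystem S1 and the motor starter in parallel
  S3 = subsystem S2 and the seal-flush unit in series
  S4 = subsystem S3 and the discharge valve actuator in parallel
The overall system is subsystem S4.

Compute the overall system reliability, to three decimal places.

Series (variable-frequency drive and pressure transmitter): 0.87000 × 0.99000 = 0.86130
Parallel ([0.86130] and motor starter): 1 − (1 − 0.86130)(1 − 0.91000) = 0.98752
Series ([0.98752] and seal-flush unit): 0.98752 × 0.84000 = 0.82952
Parallel ([0.82952] and discharge valve actuator): 1 − (1 − 0.82952)(1 − 0.72000) = 0.952

0.952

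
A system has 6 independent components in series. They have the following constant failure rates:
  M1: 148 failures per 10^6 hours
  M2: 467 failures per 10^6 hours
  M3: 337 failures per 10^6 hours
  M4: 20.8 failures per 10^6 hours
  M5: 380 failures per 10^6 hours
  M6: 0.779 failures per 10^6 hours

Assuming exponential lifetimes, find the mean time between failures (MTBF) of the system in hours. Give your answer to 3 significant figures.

Series of exponential components: λ_sys = Σ λ_i
λ_sys = 0.000148 + 0.000467 + 0.000337 + 0.0000208 + 0.000380 + 0.000000779 = 1.3536e-03 /h
MTBF = 1 / λ_sys = 739 h

739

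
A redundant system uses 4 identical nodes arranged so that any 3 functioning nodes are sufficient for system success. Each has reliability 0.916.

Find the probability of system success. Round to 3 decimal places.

R = Σ_{i=3}^{4} C(4,i) p^i (1−p)^{4−i} with p = 0.916
C(4,3)·0.916^3·0.084^1 = 0.25824
C(4,4)·0.916^4·0.084^0 = 0.70401
Sum = 0.962

0.962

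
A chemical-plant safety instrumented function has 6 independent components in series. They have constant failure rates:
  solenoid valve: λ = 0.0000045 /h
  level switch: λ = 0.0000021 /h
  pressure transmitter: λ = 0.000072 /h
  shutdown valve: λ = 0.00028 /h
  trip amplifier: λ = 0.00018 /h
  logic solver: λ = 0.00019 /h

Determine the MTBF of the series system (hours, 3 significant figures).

1370

Series of exponential components: λ_sys = Σ λ_i
λ_sys = 0.0000045 + 0.0000021 + 0.000072 + 0.00028 + 0.00018 + 0.00019 = 7.2860e-04 /h
MTBF = 1 / λ_sys = 1370 h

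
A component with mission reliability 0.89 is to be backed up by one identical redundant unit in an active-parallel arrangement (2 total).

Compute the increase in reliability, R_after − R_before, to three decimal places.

0.098

R_before = 0.89
R_after = 1 − (1 − 0.89)^2 = 0.988
ΔR = 0.988 − 0.89 = 0.098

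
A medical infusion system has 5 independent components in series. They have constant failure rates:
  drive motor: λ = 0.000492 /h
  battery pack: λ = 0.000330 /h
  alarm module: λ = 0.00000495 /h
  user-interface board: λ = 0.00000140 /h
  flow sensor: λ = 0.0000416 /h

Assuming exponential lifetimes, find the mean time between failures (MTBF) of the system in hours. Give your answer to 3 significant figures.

Series of exponential components: λ_sys = Σ λ_i
λ_sys = 0.000492 + 0.000330 + 0.00000495 + 0.00000140 + 0.0000416 = 8.6995e-04 /h
MTBF = 1 / λ_sys = 1150 h

1150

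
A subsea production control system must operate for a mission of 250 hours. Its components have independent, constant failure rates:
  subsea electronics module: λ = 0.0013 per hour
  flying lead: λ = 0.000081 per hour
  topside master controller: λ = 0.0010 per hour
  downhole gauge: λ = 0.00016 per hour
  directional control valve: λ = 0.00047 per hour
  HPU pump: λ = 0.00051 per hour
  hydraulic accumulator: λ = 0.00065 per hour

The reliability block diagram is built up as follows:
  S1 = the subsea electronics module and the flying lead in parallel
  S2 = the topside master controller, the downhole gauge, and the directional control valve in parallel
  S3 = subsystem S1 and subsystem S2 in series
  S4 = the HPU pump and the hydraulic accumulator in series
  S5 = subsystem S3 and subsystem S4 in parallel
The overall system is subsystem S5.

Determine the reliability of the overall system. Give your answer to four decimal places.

0.9984

R(subsea electronics module) = exp(−0.0013 × 250) = 0.722527
R(flying lead) = exp(−0.000081 × 250) = 0.979954
R(topside master controller) = exp(−0.0010 × 250) = 0.778801
R(downhole gauge) = exp(−0.00016 × 250) = 0.960789
R(directional control valve) = exp(−0.00047 × 250) = 0.889141
R(HPU pump) = exp(−0.00051 × 250) = 0.880293
R(hydraulic accumulator) = exp(−0.00065 × 250) = 0.850016
Parallel (subsea electronics module and flying lead): 1 − (1 − 0.722527)(1 − 0.979954) = 0.994438
Parallel (topside master controller, downhole gauge, and directional control valve): 1 − (1 − 0.778801)(1 − 0.960789)(1 − 0.889141) = 0.999038
Series ([0.994438] and [0.999038]): 0.994438 × 0.999038 = 0.993481
Series (HPU pump and hydraulic accumulator): 0.880293 × 0.850016 = 0.748263
Parallel ([0.993481] and [0.748263]): 1 − (1 − 0.993481)(1 − 0.748263) = 0.9984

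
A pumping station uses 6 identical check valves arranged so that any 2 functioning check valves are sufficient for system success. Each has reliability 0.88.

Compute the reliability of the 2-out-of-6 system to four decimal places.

0.9999

R = Σ_{i=2}^{6} C(6,i) p^i (1−p)^{6−i} with p = 0.88
C(6,2)·0.88^2·0.12^4 = 0.002409
C(6,3)·0.88^3·0.12^3 = 0.023552
C(6,4)·0.88^4·0.12^2 = 0.129534
C(6,5)·0.88^5·0.12^1 = 0.379967
C(6,6)·0.88^6·0.12^0 = 0.464404
Sum = 0.9999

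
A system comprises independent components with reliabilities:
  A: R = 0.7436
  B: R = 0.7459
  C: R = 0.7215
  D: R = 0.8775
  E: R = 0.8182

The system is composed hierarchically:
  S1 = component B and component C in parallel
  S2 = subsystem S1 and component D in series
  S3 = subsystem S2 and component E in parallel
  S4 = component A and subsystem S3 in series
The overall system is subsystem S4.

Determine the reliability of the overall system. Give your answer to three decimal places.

0.719

Parallel (B and C): 1 − (1 − 0.74590)(1 − 0.72150) = 0.92923
Series ([0.92923] and D): 0.92923 × 0.87750 = 0.81540
Parallel ([0.81540] and E): 1 − (1 − 0.81540)(1 − 0.81820) = 0.96644
Series (A and [0.96644]): 0.74360 × 0.96644 = 0.719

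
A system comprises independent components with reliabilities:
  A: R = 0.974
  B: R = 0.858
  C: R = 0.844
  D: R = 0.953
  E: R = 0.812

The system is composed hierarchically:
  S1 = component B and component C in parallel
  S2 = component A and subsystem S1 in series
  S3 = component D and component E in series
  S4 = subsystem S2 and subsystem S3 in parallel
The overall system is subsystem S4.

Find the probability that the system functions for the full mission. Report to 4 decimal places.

0.9892

Parallel (B and C): 1 − (1 − 0.858000)(1 − 0.844000) = 0.977848
Series (A and [0.977848]): 0.974000 × 0.977848 = 0.952424
Series (D and E): 0.953000 × 0.812000 = 0.773836
Parallel ([0.952424] and [0.773836]): 1 − (1 − 0.952424)(1 − 0.773836) = 0.9892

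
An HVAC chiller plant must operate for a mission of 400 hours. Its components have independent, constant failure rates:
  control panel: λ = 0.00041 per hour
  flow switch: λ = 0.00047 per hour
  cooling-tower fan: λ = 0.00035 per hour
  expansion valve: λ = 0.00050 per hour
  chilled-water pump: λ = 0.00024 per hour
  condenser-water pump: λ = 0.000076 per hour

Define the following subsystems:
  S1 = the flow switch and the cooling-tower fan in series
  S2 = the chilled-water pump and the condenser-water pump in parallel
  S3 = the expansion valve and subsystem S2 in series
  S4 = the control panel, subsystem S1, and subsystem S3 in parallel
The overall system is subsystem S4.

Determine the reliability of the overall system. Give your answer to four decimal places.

R(control panel) = exp(−0.00041 × 400) = 0.848742
R(flow switch) = exp(−0.00047 × 400) = 0.828615
R(cooling-tower fan) = exp(−0.00035 × 400) = 0.869358
R(expansion valve) = exp(−0.00050 × 400) = 0.818731
R(chilled-water pump) = exp(−0.00024 × 400) = 0.908464
R(condenser-water pump) = exp(−0.000076 × 400) = 0.970057
Series (flow switch and cooling-tower fan): 0.828615 × 0.869358 = 0.720363
Parallel (chilled-water pump and condenser-water pump): 1 − (1 − 0.908464)(1 − 0.970057) = 0.997259
Series (expansion valve and [0.997259]): 0.818731 × 0.997259 = 0.816487
Parallel (control panel, [0.720363], and [0.816487]): 1 − (1 − 0.848742)(1 − 0.720363)(1 − 0.816487) = 0.9922

0.9922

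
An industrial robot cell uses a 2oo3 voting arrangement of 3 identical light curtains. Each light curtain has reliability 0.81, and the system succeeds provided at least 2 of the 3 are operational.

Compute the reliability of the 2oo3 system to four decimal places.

0.9054

R = Σ_{i=2}^{3} C(3,i) p^i (1−p)^{3−i} with p = 0.81
C(3,2)·0.81^2·0.19^1 = 0.373977
C(3,3)·0.81^3·0.19^0 = 0.531441
Sum = 0.9054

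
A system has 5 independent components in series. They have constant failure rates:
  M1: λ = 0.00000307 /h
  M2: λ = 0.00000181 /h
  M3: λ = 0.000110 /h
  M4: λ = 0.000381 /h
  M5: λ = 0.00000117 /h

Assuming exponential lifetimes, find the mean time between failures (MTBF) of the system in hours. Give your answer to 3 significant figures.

2010

Series of exponential components: λ_sys = Σ λ_i
λ_sys = 0.00000307 + 0.00000181 + 0.000110 + 0.000381 + 0.00000117 = 4.9705e-04 /h
MTBF = 1 / λ_sys = 2010 h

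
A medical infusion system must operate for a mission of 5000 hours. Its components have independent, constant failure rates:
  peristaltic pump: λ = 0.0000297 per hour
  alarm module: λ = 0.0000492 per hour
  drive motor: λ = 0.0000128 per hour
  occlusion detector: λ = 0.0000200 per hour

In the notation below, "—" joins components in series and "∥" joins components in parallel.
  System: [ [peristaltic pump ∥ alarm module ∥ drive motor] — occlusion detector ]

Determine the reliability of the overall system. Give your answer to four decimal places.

R(peristaltic pump) = exp(−0.0000297 × 5000) = 0.862000
R(alarm module) = exp(−0.0000492 × 5000) = 0.781922
R(drive motor) = exp(−0.0000128 × 5000) = 0.938005
R(occlusion detector) = exp(−0.0000200 × 5000) = 0.904837
Parallel (peristaltic pump, alarm module, and drive motor): 1 − (1 − 0.862000)(1 − 0.781922)(1 − 0.938005) = 0.998134
Series ([0.998134] and occlusion detector): 0.998134 × 0.904837 = 0.9031

0.9031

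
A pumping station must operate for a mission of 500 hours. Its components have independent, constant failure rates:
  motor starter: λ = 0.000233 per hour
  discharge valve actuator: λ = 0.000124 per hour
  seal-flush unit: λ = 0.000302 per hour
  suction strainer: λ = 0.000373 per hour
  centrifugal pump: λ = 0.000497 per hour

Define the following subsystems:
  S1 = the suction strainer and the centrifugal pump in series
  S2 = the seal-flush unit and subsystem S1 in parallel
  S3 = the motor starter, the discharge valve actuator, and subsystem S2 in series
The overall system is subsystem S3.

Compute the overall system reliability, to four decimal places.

0.7952

R(motor starter) = exp(−0.000233 × 500) = 0.890030
R(discharge valve actuator) = exp(−0.000124 × 500) = 0.939883
R(seal-flush unit) = exp(−0.000302 × 500) = 0.859848
R(suction strainer) = exp(−0.000373 × 500) = 0.829859
R(centrifugal pump) = exp(−0.000497 × 500) = 0.779970
Series (suction strainer and centrifugal pump): 0.829859 × 0.779970 = 0.647265
Parallel (seal-flush unit and [0.647265]): 1 − (1 − 0.859848)(1 − 0.647265) = 0.950563
Series (motor starter, discharge valve actuator, and [0.950563]): 0.890030 × 0.939883 × 0.950563 = 0.7952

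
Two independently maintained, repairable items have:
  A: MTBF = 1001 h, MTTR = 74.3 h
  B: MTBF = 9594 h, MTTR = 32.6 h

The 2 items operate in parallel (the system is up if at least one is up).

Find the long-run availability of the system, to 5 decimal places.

0.99977

A(A) = MTBF/(MTBF+MTTR) = 1001/(1001+74.3) = 0.930903
A(B) = MTBF/(MTBF+MTTR) = 9594/(9594+32.6) = 0.996614
Parallel availability: 1 − (1 − 0.930903)(1 − 0.996614) = 0.99977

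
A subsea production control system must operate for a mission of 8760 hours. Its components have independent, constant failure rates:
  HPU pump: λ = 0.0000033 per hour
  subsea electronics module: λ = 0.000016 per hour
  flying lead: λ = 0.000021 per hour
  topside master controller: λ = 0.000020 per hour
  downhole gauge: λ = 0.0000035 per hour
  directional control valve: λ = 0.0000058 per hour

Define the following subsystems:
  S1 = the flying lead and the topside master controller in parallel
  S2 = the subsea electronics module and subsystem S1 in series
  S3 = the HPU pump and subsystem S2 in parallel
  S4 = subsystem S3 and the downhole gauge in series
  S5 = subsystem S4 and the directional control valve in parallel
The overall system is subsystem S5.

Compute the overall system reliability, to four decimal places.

0.9983

R(HPU pump) = exp(−0.0000033 × 8760) = 0.971506
R(subsea electronics module) = exp(−0.000016 × 8760) = 0.869219
R(flying lead) = exp(−0.000021 × 8760) = 0.831969
R(topside master controller) = exp(−0.000020 × 8760) = 0.839289
R(downhole gauge) = exp(−0.0000035 × 8760) = 0.969805
R(directional control valve) = exp(−0.0000058 × 8760) = 0.950461
Parallel (flying lead and topside master controller): 1 − (1 − 0.831969)(1 − 0.839289) = 0.972996
Series (subsea electronics module and [0.972996]): 0.869219 × 0.972996 = 0.845747
Parallel (HPU pump and [0.845747]): 1 − (1 − 0.971506)(1 − 0.845747) = 0.995605
Series ([0.995605] and downhole gauge): 0.995605 × 0.969805 = 0.965543
Parallel ([0.965543] and directional control valve): 1 − (1 − 0.965543)(1 − 0.950461) = 0.9983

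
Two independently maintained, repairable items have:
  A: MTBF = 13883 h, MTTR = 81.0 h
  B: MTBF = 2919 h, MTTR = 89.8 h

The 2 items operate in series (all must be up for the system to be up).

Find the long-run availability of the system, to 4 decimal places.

0.9645

A(A) = MTBF/(MTBF+MTTR) = 13883/(13883+81.0) = 0.994199
A(B) = MTBF/(MTBF+MTTR) = 2919/(2919+89.8) = 0.970154
Series availability: 0.994199 × 0.970154 = 0.9645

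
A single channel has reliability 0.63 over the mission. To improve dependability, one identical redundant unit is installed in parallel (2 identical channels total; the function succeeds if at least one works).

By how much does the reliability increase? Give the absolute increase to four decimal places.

0.2331

R_before = 0.63
R_after = 1 − (1 − 0.63)^2 = 0.8631
ΔR = 0.8631 − 0.63 = 0.2331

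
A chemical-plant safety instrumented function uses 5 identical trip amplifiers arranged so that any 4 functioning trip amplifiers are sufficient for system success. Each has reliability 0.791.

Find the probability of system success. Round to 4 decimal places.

R = Σ_{i=4}^{5} C(5,i) p^i (1−p)^{5−i} with p = 0.791
C(5,4)·0.791^4·0.209^1 = 0.409093
C(5,5)·0.791^5·0.209^0 = 0.309658
Sum = 0.7188

0.7188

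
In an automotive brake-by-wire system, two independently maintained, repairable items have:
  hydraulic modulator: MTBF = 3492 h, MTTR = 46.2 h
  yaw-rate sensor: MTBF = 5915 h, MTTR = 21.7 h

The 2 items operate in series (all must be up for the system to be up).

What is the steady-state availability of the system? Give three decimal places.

0.983

A(hydraulic modulator) = MTBF/(MTBF+MTTR) = 3492/(3492+46.2) = 0.986943
A(yaw-rate sensor) = MTBF/(MTBF+MTTR) = 5915/(5915+21.7) = 0.996345
Series availability: 0.986943 × 0.996345 = 0.983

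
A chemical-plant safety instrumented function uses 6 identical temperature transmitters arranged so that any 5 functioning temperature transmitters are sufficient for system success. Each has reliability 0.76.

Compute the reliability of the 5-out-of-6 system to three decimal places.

0.558

R = Σ_{i=5}^{6} C(6,i) p^i (1−p)^{6−i} with p = 0.76
C(6,5)·0.76^5·0.24^1 = 0.36512
C(6,6)·0.76^6·0.24^0 = 0.19270
Sum = 0.558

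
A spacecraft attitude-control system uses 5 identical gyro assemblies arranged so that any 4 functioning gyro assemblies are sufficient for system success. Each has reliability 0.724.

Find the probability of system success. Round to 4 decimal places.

R = Σ_{i=4}^{5} C(5,i) p^i (1−p)^{5−i} with p = 0.724
C(5,4)·0.724^4·0.276^1 = 0.379169
C(5,5)·0.724^5·0.276^0 = 0.198927
Sum = 0.5781

0.5781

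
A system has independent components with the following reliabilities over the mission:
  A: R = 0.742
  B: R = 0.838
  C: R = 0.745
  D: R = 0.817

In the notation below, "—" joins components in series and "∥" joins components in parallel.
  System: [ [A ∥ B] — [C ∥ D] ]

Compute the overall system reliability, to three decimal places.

Parallel (A and B): 1 − (1 − 0.74200)(1 − 0.83800) = 0.95820
Parallel (C and D): 1 − (1 − 0.74500)(1 − 0.81700) = 0.95334
Series ([0.95820] and [0.95334]): 0.95820 × 0.95334 = 0.913

0.913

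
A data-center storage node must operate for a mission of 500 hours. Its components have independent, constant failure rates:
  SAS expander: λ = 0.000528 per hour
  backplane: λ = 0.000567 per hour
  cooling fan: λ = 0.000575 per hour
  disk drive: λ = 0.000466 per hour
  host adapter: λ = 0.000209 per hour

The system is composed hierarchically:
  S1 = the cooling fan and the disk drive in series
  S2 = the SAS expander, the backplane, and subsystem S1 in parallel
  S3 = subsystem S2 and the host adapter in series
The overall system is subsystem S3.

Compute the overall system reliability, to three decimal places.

0.880

R(SAS expander) = exp(−0.000528 × 500) = 0.76797
R(backplane) = exp(−0.000567 × 500) = 0.75314
R(cooling fan) = exp(−0.000575 × 500) = 0.75014
R(disk drive) = exp(−0.000466 × 500) = 0.79215
R(host adapter) = exp(−0.000209 × 500) = 0.90077
Series (cooling fan and disk drive): 0.75014 × 0.79215 = 0.59422
Parallel (SAS expander, backplane, and [0.59422]): 1 − (1 − 0.76797)(1 − 0.75314)(1 − 0.59422) = 0.97676
Series ([0.97676] and host adapter): 0.97676 × 0.90077 = 0.880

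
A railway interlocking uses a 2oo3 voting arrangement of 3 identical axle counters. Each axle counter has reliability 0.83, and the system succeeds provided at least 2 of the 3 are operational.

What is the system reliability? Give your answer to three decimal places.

R = Σ_{i=2}^{3} C(3,i) p^i (1−p)^{3−i} with p = 0.83
C(3,2)·0.83^2·0.17^1 = 0.35134
C(3,3)·0.83^3·0.17^0 = 0.57179
Sum = 0.923

0.923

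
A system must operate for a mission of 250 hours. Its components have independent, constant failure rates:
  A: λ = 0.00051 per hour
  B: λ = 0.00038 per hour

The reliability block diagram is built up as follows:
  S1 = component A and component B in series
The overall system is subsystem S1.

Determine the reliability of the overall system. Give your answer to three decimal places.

R(A) = exp(−0.00051 × 250) = 0.88029
R(B) = exp(−0.00038 × 250) = 0.90937
Series (A and B): 0.88029 × 0.90937 = 0.801

0.801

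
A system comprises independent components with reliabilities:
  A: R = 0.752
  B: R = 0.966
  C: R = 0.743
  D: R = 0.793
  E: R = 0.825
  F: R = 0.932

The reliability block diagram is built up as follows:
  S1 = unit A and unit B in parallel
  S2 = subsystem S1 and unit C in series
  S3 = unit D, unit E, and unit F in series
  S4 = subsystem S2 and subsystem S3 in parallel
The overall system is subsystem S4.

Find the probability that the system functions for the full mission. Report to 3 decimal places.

0.897

Parallel (A and B): 1 − (1 − 0.75200)(1 − 0.96600) = 0.99157
Series ([0.99157] and C): 0.99157 × 0.74300 = 0.73674
Series (D, E, and F): 0.79300 × 0.82500 × 0.93200 = 0.60974
Parallel ([0.73674] and [0.60974]): 1 − (1 − 0.73674)(1 − 0.60974) = 0.897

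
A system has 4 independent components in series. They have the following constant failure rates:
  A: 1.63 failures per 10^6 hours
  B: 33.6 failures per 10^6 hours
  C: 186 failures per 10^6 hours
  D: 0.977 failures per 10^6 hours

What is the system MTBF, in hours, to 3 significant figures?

Series of exponential components: λ_sys = Σ λ_i
λ_sys = 0.00000163 + 0.0000336 + 0.000186 + 0.000000977 = 2.2221e-04 /h
MTBF = 1 / λ_sys = 4500 h

4500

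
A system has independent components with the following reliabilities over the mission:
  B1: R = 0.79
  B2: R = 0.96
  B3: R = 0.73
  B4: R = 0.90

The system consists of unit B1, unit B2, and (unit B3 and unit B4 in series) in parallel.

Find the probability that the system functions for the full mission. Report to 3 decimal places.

0.997

Series (B3 and B4): 0.73000 × 0.90000 = 0.65700
Parallel (B1, B2, and [0.65700]): 1 − (1 − 0.79000)(1 − 0.96000)(1 − 0.65700) = 0.997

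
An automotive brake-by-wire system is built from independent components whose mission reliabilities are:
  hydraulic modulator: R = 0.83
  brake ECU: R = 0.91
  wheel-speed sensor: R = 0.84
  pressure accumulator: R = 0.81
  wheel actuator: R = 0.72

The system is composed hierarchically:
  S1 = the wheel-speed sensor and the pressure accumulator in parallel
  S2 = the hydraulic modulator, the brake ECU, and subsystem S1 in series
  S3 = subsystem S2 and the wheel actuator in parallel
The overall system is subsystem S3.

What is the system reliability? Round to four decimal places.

Parallel (wheel-speed sensor and pressure accumulator): 1 − (1 − 0.840000)(1 − 0.810000) = 0.969600
Series (hydraulic modulator, brake ECU, and [0.969600]): 0.830000 × 0.910000 × 0.969600 = 0.732339
Parallel ([0.732339] and wheel actuator): 1 − (1 − 0.732339)(1 − 0.720000) = 0.9251

0.9251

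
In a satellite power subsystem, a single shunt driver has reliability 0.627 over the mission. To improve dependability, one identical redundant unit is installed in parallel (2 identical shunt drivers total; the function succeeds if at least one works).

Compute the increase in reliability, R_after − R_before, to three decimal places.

R_before = 0.627
R_after = 1 − (1 − 0.627)^2 = 0.861
ΔR = 0.861 − 0.627 = 0.234

0.234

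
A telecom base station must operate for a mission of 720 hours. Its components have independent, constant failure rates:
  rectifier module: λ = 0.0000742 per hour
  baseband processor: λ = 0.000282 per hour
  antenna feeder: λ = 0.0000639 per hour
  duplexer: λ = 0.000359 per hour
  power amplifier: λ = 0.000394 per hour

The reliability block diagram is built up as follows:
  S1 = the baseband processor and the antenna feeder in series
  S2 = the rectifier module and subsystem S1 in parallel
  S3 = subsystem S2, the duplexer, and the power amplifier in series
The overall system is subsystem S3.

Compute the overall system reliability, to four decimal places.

R(rectifier module) = exp(−0.0000742 × 720) = 0.947978
R(baseband processor) = exp(−0.000282 × 720) = 0.816246
R(antenna feeder) = exp(−0.0000639 × 720) = 0.955034
R(duplexer) = exp(−0.000359 × 720) = 0.772224
R(power amplifier) = exp(−0.000394 × 720) = 0.753008
Series (baseband processor and antenna feeder): 0.816246 × 0.955034 = 0.779543
Parallel (rectifier module and [0.779543]): 1 − (1 − 0.947978)(1 − 0.779543) = 0.988531
Series ([0.988531], duplexer, and power amplifier): 0.988531 × 0.772224 × 0.753008 = 0.5748

0.5748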